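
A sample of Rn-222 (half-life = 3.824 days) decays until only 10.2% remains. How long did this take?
t = t½ × log₂(N₀/N) = 12.59 days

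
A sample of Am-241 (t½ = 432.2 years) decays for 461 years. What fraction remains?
N/N₀ = (1/2)^(t/t½) = 0.4774 = 47.7%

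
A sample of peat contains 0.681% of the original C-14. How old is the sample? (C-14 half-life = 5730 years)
Age = t½ × log₂(1/ratio) = 41250 years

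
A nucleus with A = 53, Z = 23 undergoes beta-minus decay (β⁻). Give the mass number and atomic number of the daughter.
Daughter: A = 53, Z = 24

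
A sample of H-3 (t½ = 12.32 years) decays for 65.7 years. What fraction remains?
N/N₀ = (1/2)^(t/t½) = 0.02481 = 2.48%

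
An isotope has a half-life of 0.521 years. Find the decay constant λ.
λ = ln(2)/t½ = 1.33 year⁻¹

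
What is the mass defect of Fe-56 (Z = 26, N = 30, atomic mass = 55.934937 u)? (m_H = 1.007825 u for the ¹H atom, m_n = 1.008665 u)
Δm = Z·m_H + N·m_n − M = 0.5285 u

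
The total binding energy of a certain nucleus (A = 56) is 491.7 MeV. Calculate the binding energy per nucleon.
B.E./A = 491.7/56 = 8.78 MeV/nucleon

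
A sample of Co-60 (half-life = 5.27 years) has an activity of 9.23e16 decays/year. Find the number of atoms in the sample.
N = A/λ = 7.018e17 atoms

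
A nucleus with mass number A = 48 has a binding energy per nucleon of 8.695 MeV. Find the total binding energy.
B.E. = 8.695 × 48 = 417.4 MeV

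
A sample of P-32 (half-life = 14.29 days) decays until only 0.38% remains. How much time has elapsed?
t = t½ × log₂(N₀/N) = 114.9 days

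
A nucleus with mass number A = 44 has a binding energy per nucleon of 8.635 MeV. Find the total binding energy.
B.E. = 8.635 × 44 = 379.9 MeV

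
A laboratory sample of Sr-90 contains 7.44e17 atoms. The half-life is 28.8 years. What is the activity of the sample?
A = λN = 1.791e16 decays/year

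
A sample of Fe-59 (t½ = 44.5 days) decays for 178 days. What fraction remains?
N/N₀ = (1/2)^(t/t½) = 0.0625 = 6.25%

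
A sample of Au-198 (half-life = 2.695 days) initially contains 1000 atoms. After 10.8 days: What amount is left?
N = N₀(1/2)^(t/t½) = 62.18 atoms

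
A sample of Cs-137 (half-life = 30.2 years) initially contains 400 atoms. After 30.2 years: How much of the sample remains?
N = N₀(1/2)^(t/t½) = 200 atoms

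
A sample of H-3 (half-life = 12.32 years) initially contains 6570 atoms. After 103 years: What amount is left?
N = N₀(1/2)^(t/t½) = 19.99 atoms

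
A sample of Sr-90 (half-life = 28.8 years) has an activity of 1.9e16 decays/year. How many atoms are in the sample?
N = A/λ = 7.894e17 atoms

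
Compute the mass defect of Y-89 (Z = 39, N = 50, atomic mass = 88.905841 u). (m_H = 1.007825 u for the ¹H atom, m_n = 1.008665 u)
Δm = Z·m_H + N·m_n − M = 0.8326 u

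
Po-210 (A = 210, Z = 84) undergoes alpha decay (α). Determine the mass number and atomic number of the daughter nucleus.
Daughter: A = 206, Z = 82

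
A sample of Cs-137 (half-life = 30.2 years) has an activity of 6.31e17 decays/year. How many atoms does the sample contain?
N = A/λ = 2.749e19 atoms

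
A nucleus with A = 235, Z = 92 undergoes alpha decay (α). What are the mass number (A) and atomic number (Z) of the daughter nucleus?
Daughter: A = 231, Z = 90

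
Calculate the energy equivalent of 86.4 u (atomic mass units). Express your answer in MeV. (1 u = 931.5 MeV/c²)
E = mc² = 80480 MeV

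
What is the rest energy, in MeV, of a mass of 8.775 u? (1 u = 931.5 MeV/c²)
E = mc² = 8174 MeV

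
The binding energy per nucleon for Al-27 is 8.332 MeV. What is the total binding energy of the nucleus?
B.E. = 8.332 × 27 = 225 MeV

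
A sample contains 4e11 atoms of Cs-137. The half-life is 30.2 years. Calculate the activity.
A = λN = 9.181e9 decays/year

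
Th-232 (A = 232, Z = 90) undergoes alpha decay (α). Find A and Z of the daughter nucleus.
Daughter: A = 228, Z = 88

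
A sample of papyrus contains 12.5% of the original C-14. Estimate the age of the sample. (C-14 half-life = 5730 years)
Age = t½ × log₂(1/ratio) = 17190 years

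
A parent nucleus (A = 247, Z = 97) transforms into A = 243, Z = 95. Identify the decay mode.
ΔA = -4, ΔZ = -2 ⇒ alpha decay (α)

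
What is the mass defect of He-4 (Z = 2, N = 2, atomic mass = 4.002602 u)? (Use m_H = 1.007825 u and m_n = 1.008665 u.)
Δm = Z·m_H + N·m_n − M = 0.03038 u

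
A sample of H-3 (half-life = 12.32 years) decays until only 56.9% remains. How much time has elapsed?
t = t½ × log₂(N₀/N) = 10.02 years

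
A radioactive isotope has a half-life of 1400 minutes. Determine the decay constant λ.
λ = ln(2)/t½ = 4.951e-4 minute⁻¹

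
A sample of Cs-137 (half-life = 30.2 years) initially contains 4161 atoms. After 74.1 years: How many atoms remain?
N = N₀(1/2)^(t/t½) = 759.6 atoms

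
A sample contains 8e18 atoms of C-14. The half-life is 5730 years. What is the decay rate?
A = λN = 9.677e14 decays/year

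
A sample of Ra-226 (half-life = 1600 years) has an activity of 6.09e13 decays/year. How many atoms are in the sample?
N = A/λ = 1.406e17 atoms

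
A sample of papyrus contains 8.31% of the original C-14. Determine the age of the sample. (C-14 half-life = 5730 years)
Age = t½ × log₂(1/ratio) = 20570 years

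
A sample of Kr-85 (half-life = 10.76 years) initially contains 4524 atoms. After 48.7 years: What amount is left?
N = N₀(1/2)^(t/t½) = 196.4 atoms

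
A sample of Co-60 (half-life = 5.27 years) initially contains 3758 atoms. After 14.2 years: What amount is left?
N = N₀(1/2)^(t/t½) = 580.5 atoms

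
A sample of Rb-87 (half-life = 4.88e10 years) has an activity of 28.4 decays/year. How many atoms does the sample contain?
N = A/λ = 1.999e12 atoms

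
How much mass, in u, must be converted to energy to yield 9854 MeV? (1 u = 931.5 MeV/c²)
m = E/c² = 10.58 u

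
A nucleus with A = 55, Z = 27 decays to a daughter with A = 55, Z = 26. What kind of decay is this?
ΔA = 0, ΔZ = -1 ⇒ beta-plus decay (β⁺) or electron capture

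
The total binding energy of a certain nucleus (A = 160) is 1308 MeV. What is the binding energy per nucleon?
B.E./A = 1308/160 = 8.175 MeV/nucleon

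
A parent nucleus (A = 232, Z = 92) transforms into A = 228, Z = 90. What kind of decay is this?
ΔA = -4, ΔZ = -2 ⇒ alpha decay (α)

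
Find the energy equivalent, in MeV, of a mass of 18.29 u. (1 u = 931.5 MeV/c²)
E = mc² = 17040 MeV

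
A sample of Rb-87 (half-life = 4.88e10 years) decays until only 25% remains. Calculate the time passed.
t = t½ × log₂(N₀/N) = 9.76e10 years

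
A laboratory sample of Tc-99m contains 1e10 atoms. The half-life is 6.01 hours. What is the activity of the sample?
A = λN = 1.153e9 decays/hour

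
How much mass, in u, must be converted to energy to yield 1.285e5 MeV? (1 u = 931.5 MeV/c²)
m = E/c² = 137.9 u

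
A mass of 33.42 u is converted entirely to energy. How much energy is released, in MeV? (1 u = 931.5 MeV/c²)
E = mc² = 31130 MeV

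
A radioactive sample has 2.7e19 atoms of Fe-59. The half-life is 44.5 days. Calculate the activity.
A = λN = 4.206e17 decays/day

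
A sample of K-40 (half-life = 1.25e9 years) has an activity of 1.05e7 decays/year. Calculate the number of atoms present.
N = A/λ = 1.894e16 atoms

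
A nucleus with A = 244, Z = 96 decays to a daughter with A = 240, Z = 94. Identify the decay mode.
ΔA = -4, ΔZ = -2 ⇒ alpha decay (α)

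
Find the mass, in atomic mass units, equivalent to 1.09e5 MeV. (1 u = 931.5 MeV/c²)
m = E/c² = 117 u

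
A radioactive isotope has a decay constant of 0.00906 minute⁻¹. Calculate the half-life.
t½ = ln(2)/λ = 76.51 minutes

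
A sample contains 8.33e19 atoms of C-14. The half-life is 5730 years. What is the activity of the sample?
A = λN = 1.008e16 decays/year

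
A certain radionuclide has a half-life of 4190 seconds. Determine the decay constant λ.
λ = ln(2)/t½ = 1.654e-4 second⁻¹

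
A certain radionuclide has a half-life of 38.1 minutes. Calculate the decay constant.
λ = ln(2)/t½ = 0.01819 minute⁻¹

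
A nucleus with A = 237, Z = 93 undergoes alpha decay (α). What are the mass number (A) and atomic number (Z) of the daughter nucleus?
Daughter: A = 233, Z = 91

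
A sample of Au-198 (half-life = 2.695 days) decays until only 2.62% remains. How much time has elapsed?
t = t½ × log₂(N₀/N) = 14.16 days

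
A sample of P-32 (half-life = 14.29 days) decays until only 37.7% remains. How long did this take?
t = t½ × log₂(N₀/N) = 20.11 days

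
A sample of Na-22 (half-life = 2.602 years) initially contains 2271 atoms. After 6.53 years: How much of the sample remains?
N = N₀(1/2)^(t/t½) = 398.8 atoms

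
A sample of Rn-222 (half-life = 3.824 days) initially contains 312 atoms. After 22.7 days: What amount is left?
N = N₀(1/2)^(t/t½) = 5.095 atoms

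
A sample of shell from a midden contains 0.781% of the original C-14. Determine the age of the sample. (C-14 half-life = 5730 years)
Age = t½ × log₂(1/ratio) = 40110 years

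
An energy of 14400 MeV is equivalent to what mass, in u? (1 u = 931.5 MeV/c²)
m = E/c² = 15.46 u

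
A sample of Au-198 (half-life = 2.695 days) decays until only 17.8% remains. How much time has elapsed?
t = t½ × log₂(N₀/N) = 6.711 days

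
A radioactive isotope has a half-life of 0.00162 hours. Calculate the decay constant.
λ = ln(2)/t½ = 427.9 hour⁻¹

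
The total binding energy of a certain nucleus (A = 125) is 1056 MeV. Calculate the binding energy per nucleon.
B.E./A = 1056/125 = 8.448 MeV/nucleon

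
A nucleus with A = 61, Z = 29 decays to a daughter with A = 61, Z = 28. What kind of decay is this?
ΔA = 0, ΔZ = -1 ⇒ beta-plus decay (β⁺) or electron capture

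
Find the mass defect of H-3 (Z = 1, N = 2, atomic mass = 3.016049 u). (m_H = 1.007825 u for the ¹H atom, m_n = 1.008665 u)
Δm = Z·m_H + N·m_n − M = 0.009106 u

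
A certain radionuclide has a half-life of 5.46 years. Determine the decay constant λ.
λ = ln(2)/t½ = 0.127 year⁻¹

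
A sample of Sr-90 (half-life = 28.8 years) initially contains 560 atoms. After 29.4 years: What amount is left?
N = N₀(1/2)^(t/t½) = 276 atoms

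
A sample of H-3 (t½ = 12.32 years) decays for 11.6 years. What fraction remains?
N/N₀ = (1/2)^(t/t½) = 0.5207 = 52.1%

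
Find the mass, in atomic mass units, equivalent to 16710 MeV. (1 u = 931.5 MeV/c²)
m = E/c² = 17.94 u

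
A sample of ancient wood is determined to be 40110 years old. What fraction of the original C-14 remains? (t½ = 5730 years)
N/N₀ = (1/2)^(t/t½) = 0.007812 = 0.781%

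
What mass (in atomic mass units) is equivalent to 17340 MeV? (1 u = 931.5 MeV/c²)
m = E/c² = 18.62 u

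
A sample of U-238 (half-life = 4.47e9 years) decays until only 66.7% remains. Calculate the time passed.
t = t½ × log₂(N₀/N) = 2.612e9 years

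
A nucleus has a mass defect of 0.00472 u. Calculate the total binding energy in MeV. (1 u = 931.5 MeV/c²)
B.E. = Δm × 931.5 = 4.397 MeV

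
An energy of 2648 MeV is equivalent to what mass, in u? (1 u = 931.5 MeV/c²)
m = E/c² = 2.843 u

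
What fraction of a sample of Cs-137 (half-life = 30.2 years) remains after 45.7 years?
N/N₀ = (1/2)^(t/t½) = 0.3503 = 35%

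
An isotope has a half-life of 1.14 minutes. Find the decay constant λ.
λ = ln(2)/t½ = 0.608 minute⁻¹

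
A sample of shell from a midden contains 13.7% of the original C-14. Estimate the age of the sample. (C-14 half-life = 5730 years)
Age = t½ × log₂(1/ratio) = 16430 years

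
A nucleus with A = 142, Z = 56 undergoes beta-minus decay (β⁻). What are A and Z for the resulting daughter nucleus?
Daughter: A = 142, Z = 57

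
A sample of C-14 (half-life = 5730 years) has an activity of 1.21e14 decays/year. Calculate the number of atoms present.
N = A/λ = 1e18 atoms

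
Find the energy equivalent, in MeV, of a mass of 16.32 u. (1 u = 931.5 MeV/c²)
E = mc² = 15200 MeV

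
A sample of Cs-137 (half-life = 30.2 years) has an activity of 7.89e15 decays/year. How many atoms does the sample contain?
N = A/λ = 3.438e17 atoms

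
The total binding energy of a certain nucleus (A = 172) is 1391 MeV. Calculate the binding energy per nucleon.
B.E./A = 1391/172 = 8.087 MeV/nucleon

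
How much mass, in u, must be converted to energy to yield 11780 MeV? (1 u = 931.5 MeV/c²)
m = E/c² = 12.65 u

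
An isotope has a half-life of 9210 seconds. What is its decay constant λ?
λ = ln(2)/t½ = 7.526e-5 second⁻¹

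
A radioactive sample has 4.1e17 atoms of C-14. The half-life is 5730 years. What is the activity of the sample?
A = λN = 4.96e13 decays/year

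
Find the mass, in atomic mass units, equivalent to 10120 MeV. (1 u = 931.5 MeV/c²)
m = E/c² = 10.86 u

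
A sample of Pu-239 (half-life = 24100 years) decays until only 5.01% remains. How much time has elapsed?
t = t½ × log₂(N₀/N) = 1.041e5 years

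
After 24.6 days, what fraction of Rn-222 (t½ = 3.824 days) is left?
N/N₀ = (1/2)^(t/t½) = 0.01157 = 1.16%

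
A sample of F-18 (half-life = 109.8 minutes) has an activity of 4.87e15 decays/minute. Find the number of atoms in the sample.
N = A/λ = 7.714e17 atoms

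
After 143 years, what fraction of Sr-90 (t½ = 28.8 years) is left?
N/N₀ = (1/2)^(t/t½) = 0.03201 = 3.2%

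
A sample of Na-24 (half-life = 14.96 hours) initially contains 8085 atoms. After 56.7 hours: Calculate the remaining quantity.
N = N₀(1/2)^(t/t½) = 584.4 atoms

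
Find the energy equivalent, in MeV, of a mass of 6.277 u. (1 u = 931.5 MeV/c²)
E = mc² = 5847 MeV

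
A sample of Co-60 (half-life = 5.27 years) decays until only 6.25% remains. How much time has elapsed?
t = t½ × log₂(N₀/N) = 21.08 years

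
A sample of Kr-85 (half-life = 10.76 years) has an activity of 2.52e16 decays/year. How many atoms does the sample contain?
N = A/λ = 3.912e17 atoms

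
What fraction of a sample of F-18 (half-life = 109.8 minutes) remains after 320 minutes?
N/N₀ = (1/2)^(t/t½) = 0.1326 = 13.3%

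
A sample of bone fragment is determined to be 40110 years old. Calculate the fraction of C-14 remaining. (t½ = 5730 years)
N/N₀ = (1/2)^(t/t½) = 0.007812 = 0.781%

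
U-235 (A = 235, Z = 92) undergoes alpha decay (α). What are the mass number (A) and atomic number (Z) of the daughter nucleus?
Daughter: A = 231, Z = 90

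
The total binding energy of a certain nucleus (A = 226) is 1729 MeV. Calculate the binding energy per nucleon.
B.E./A = 1729/226 = 7.65 MeV/nucleon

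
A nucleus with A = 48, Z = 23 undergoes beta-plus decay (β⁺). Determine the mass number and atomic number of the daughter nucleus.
Daughter: A = 48, Z = 22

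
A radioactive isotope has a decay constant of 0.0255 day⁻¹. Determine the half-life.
t½ = ln(2)/λ = 27.18 days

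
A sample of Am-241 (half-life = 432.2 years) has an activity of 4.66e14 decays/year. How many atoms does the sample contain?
N = A/λ = 2.906e17 atoms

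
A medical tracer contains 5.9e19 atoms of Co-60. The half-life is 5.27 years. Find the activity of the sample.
A = λN = 7.76e18 decays/year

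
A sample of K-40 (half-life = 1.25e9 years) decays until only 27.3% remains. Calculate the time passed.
t = t½ × log₂(N₀/N) = 2.341e9 years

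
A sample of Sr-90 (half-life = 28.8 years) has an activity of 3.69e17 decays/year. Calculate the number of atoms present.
N = A/λ = 1.533e19 atoms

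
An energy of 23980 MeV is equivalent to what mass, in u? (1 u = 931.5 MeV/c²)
m = E/c² = 25.74 u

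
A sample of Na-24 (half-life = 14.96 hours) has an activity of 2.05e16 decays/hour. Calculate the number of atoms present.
N = A/λ = 4.424e17 atoms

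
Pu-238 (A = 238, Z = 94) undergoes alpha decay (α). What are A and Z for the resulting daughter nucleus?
Daughter: A = 234, Z = 92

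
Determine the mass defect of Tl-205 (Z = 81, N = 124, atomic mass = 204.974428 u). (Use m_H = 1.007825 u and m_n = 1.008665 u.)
Δm = Z·m_H + N·m_n − M = 1.734 u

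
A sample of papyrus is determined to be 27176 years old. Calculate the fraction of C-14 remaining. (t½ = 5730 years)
N/N₀ = (1/2)^(t/t½) = 0.03735 = 3.73%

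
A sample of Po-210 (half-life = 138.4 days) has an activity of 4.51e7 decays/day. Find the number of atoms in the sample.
N = A/λ = 9.005e9 atoms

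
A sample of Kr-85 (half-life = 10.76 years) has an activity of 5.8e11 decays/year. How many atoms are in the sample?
N = A/λ = 9.004e12 atoms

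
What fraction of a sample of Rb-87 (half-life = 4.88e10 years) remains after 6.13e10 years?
N/N₀ = (1/2)^(t/t½) = 0.4187 = 41.9%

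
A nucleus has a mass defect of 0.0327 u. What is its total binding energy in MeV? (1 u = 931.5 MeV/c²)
B.E. = Δm × 931.5 = 30.46 MeV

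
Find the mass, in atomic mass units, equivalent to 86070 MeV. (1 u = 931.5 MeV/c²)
m = E/c² = 92.4 u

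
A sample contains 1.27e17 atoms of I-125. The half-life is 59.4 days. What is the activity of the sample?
A = λN = 1.482e15 decays/day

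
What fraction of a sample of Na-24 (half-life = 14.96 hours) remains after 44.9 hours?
N/N₀ = (1/2)^(t/t½) = 0.1249 = 12.5%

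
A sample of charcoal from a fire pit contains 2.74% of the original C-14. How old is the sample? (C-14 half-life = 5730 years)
Age = t½ × log₂(1/ratio) = 29740 years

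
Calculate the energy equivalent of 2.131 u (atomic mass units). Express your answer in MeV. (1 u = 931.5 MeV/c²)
E = mc² = 1985 MeV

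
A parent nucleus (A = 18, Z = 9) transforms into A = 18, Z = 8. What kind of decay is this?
ΔA = 0, ΔZ = -1 ⇒ beta-plus decay (β⁺) or electron capture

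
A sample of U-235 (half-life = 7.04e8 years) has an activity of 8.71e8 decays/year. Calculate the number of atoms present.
N = A/λ = 8.846e17 atoms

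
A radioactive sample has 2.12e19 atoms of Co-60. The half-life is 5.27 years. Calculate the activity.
A = λN = 2.788e18 decays/year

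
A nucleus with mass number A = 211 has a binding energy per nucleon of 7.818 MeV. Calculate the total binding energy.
B.E. = 7.818 × 211 = 1650 MeV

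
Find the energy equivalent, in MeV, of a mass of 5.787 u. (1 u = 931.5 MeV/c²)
E = mc² = 5391 MeV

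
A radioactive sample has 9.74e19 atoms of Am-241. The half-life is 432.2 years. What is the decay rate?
A = λN = 1.562e17 decays/year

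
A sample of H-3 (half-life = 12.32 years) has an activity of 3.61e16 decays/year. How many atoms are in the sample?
N = A/λ = 6.416e17 atoms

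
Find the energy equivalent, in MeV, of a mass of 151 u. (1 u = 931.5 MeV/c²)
E = mc² = 1.407e5 MeV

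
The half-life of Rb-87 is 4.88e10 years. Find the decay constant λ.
λ = ln(2)/t½ = 1.42e-11 year⁻¹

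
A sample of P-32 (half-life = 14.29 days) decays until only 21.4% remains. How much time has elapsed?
t = t½ × log₂(N₀/N) = 31.79 days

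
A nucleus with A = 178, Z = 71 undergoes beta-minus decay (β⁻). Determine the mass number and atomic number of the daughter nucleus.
Daughter: A = 178, Z = 72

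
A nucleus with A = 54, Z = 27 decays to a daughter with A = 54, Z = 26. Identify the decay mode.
ΔA = 0, ΔZ = -1 ⇒ beta-plus decay (β⁺) or electron capture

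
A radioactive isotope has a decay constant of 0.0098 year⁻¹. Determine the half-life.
t½ = ln(2)/λ = 70.73 years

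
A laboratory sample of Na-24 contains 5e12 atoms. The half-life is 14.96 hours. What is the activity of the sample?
A = λN = 2.317e11 decays/hour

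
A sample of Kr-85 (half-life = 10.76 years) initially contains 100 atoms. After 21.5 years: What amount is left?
N = N₀(1/2)^(t/t½) = 25.03 atoms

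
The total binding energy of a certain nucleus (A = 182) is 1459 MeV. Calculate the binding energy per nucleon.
B.E./A = 1459/182 = 8.016 MeV/nucleon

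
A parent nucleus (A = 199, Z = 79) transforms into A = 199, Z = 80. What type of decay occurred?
ΔA = 0, ΔZ = +1 ⇒ beta-minus decay (β⁻)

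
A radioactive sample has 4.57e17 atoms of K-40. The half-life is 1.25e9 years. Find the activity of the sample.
A = λN = 2.534e8 decays/year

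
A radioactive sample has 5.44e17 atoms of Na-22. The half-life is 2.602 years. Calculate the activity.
A = λN = 1.449e17 decays/year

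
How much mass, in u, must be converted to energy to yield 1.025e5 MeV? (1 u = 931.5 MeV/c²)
m = E/c² = 110 u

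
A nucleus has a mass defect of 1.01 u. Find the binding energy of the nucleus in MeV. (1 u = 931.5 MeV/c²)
B.E. = Δm × 931.5 = 940.8 MeV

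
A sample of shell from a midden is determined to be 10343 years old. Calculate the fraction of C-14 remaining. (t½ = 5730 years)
N/N₀ = (1/2)^(t/t½) = 0.2862 = 28.6%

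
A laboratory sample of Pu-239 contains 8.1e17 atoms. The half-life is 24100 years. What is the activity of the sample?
A = λN = 2.33e13 decays/year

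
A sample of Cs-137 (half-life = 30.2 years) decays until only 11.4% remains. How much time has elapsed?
t = t½ × log₂(N₀/N) = 94.61 years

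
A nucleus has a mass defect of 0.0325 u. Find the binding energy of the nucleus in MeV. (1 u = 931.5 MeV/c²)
B.E. = Δm × 931.5 = 30.27 MeV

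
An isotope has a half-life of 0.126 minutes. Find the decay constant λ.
λ = ln(2)/t½ = 5.501 minute⁻¹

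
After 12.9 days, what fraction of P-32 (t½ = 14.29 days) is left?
N/N₀ = (1/2)^(t/t½) = 0.5349 = 53.5%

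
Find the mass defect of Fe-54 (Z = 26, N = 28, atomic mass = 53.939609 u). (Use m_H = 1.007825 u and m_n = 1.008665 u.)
Δm = Z·m_H + N·m_n − M = 0.5065 u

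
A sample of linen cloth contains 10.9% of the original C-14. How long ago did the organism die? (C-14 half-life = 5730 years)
Age = t½ × log₂(1/ratio) = 18320 years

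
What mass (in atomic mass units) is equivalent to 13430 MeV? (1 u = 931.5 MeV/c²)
m = E/c² = 14.42 u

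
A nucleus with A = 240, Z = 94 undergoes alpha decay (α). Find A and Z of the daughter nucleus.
Daughter: A = 236, Z = 92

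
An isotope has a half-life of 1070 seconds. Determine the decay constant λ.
λ = ln(2)/t½ = 6.478e-4 second⁻¹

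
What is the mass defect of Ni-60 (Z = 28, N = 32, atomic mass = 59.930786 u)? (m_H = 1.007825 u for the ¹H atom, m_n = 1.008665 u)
Δm = Z·m_H + N·m_n − M = 0.5656 u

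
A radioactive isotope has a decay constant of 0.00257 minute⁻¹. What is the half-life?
t½ = ln(2)/λ = 269.7 minutes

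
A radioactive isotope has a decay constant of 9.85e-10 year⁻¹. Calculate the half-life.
t½ = ln(2)/λ = 7.037e8 years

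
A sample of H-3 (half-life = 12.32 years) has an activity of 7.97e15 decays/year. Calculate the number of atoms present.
N = A/λ = 1.417e17 atoms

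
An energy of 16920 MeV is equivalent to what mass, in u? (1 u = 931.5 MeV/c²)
m = E/c² = 18.16 u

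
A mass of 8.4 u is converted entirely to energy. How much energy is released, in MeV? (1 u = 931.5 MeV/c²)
E = mc² = 7825 MeV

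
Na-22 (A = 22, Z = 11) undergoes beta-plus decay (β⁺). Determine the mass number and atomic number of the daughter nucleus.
Daughter: A = 22, Z = 10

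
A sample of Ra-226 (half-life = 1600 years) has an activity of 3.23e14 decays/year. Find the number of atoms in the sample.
N = A/λ = 7.456e17 atoms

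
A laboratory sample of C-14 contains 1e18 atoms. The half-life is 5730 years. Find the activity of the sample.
A = λN = 1.21e14 decays/year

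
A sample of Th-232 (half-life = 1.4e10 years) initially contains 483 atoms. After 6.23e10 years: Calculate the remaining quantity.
N = N₀(1/2)^(t/t½) = 22.1 atoms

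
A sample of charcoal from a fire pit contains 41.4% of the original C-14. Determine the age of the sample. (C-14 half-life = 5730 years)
Age = t½ × log₂(1/ratio) = 7290 years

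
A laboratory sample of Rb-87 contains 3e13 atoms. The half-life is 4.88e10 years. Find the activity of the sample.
A = λN = 426.1 decays/year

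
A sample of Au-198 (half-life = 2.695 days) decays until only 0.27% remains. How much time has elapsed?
t = t½ × log₂(N₀/N) = 23 days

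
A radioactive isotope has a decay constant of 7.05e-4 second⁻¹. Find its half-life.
t½ = ln(2)/λ = 983.2 seconds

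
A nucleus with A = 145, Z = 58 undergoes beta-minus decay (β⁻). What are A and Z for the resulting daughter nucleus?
Daughter: A = 145, Z = 59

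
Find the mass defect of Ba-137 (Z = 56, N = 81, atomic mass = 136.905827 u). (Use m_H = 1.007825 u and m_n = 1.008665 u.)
Δm = Z·m_H + N·m_n − M = 1.234 u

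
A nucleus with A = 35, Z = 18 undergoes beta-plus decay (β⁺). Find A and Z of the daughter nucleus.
Daughter: A = 35, Z = 17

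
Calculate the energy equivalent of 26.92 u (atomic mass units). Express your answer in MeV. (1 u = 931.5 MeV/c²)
E = mc² = 25080 MeV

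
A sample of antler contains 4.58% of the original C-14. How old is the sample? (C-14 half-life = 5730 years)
Age = t½ × log₂(1/ratio) = 25490 years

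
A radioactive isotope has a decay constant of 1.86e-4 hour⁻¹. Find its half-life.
t½ = ln(2)/λ = 3727 hours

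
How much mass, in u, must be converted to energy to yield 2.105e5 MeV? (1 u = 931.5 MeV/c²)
m = E/c² = 226 u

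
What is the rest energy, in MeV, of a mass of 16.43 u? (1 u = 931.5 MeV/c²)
E = mc² = 15300 MeV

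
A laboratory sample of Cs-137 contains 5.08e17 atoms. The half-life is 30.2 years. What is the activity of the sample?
A = λN = 1.166e16 decays/year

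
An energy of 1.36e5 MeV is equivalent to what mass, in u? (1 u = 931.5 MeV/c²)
m = E/c² = 146 u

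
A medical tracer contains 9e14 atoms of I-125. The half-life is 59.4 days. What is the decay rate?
A = λN = 1.05e13 decays/day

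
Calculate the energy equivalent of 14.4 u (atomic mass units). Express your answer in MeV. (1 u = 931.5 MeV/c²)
E = mc² = 13410 MeV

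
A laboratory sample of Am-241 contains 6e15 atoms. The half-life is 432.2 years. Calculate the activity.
A = λN = 9.623e12 decays/year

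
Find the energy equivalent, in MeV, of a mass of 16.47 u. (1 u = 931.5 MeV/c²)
E = mc² = 15340 MeV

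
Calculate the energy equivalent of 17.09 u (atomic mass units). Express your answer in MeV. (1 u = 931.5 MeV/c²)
E = mc² = 15920 MeV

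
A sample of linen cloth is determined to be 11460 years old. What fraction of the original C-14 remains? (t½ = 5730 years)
N/N₀ = (1/2)^(t/t½) = 0.25 = 25%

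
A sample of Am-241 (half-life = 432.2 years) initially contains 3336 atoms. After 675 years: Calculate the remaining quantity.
N = N₀(1/2)^(t/t½) = 1130 atoms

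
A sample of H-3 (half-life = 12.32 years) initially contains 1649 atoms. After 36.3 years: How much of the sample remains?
N = N₀(1/2)^(t/t½) = 213.9 atoms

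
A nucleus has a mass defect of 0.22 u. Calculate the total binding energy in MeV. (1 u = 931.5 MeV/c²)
B.E. = Δm × 931.5 = 204.9 MeV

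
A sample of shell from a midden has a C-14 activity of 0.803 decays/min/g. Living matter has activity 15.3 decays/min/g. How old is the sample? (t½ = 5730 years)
Age = t½ × log₂(A₀/A) = 24360 years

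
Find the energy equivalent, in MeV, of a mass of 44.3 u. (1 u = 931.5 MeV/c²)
E = mc² = 41270 MeV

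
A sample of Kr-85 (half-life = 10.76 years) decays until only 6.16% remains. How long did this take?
t = t½ × log₂(N₀/N) = 43.27 years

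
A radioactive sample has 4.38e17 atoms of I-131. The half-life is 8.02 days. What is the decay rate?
A = λN = 3.786e16 decays/day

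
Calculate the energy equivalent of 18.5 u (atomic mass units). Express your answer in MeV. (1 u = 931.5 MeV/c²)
E = mc² = 17230 MeV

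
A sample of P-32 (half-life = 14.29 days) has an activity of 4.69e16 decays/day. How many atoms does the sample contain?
N = A/λ = 9.669e17 atoms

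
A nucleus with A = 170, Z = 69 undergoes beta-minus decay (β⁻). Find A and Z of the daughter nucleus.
Daughter: A = 170, Z = 70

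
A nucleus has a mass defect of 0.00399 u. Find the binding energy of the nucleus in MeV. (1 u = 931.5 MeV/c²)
B.E. = Δm × 931.5 = 3.717 MeV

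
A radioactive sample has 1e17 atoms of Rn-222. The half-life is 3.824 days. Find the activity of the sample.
A = λN = 1.813e16 decays/day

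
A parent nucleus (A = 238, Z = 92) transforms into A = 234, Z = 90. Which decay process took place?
ΔA = -4, ΔZ = -2 ⇒ alpha decay (α)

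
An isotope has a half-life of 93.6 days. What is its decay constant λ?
λ = ln(2)/t½ = 0.007405 day⁻¹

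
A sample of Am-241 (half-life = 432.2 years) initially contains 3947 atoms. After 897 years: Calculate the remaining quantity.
N = N₀(1/2)^(t/t½) = 936.5 atoms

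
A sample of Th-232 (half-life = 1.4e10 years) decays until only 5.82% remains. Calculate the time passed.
t = t½ × log₂(N₀/N) = 5.744e10 years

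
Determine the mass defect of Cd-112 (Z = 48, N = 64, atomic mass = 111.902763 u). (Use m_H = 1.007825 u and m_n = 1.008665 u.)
Δm = Z·m_H + N·m_n − M = 1.027 u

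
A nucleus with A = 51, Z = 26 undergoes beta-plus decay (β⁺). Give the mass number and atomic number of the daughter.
Daughter: A = 51, Z = 25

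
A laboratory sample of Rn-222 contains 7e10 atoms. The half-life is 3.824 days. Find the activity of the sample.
A = λN = 1.269e10 decays/day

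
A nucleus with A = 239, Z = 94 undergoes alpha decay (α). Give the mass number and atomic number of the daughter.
Daughter: A = 235, Z = 92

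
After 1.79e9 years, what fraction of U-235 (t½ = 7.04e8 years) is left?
N/N₀ = (1/2)^(t/t½) = 0.1716 = 17.2%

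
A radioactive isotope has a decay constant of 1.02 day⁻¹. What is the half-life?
t½ = ln(2)/λ = 0.6796 days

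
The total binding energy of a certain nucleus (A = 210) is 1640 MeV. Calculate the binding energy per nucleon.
B.E./A = 1640/210 = 7.81 MeV/nucleon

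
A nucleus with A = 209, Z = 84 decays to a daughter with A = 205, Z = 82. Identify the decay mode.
ΔA = -4, ΔZ = -2 ⇒ alpha decay (α)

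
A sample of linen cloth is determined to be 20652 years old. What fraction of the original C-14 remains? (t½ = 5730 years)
N/N₀ = (1/2)^(t/t½) = 0.08223 = 8.22%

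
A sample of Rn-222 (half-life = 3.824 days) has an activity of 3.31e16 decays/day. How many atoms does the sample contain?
N = A/λ = 1.826e17 atoms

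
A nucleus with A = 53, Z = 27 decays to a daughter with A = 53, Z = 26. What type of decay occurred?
ΔA = 0, ΔZ = -1 ⇒ beta-plus decay (β⁺) or electron capture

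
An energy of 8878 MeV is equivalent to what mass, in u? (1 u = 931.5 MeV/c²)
m = E/c² = 9.531 u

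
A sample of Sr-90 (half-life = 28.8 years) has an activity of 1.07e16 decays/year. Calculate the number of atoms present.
N = A/λ = 4.446e17 atoms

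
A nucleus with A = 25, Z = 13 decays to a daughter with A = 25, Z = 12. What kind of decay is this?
ΔA = 0, ΔZ = -1 ⇒ beta-plus decay (β⁺) or electron capture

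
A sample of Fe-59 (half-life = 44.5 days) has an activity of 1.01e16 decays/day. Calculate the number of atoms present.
N = A/λ = 6.484e17 atoms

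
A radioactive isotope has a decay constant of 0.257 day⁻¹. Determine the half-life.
t½ = ln(2)/λ = 2.697 days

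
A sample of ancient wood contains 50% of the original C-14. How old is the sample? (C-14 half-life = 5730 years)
Age = t½ × log₂(1/ratio) = 5730 years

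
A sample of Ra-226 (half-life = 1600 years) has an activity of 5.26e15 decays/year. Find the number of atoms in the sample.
N = A/λ = 1.214e19 atoms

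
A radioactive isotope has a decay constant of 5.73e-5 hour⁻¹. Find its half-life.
t½ = ln(2)/λ = 12100 hours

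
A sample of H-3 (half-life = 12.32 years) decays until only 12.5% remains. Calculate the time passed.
t = t½ × log₂(N₀/N) = 36.96 years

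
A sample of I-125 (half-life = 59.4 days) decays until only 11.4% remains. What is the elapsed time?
t = t½ × log₂(N₀/N) = 186.1 days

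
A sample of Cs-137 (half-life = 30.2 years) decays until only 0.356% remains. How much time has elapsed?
t = t½ × log₂(N₀/N) = 245.6 years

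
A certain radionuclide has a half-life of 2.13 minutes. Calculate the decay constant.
λ = ln(2)/t½ = 0.3254 minute⁻¹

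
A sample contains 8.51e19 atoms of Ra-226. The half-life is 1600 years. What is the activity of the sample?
A = λN = 3.687e16 decays/year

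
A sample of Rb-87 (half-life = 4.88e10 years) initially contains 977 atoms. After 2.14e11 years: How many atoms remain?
N = N₀(1/2)^(t/t½) = 46.75 atoms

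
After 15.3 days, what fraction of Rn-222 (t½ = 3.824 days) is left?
N/N₀ = (1/2)^(t/t½) = 0.06245 = 6.25%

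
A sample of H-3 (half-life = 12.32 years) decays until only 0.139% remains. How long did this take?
t = t½ × log₂(N₀/N) = 116.9 years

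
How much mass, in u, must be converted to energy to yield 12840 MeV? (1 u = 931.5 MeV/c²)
m = E/c² = 13.78 u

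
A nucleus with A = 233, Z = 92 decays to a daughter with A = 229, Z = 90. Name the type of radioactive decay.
ΔA = -4, ΔZ = -2 ⇒ alpha decay (α)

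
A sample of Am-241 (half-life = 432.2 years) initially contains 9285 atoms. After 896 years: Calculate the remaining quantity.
N = N₀(1/2)^(t/t½) = 2207 atoms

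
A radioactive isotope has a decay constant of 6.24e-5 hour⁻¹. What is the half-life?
t½ = ln(2)/λ = 11110 hours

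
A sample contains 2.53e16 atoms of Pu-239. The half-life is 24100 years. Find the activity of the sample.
A = λN = 7.277e11 decays/year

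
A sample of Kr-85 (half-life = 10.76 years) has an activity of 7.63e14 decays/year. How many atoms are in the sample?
N = A/λ = 1.184e16 atoms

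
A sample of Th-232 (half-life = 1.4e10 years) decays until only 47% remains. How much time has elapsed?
t = t½ × log₂(N₀/N) = 1.525e10 years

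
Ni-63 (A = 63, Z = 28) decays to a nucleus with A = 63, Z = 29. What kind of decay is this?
ΔA = 0, ΔZ = +1 ⇒ beta-minus decay (β⁻)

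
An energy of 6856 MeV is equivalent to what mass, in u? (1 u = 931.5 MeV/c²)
m = E/c² = 7.36 u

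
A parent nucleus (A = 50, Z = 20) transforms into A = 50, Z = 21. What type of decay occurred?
ΔA = 0, ΔZ = +1 ⇒ beta-minus decay (β⁻)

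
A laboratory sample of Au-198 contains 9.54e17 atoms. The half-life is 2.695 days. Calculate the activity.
A = λN = 2.454e17 decays/day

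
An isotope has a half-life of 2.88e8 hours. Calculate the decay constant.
λ = ln(2)/t½ = 2.407e-9 hour⁻¹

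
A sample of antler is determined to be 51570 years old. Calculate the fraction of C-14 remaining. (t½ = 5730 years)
N/N₀ = (1/2)^(t/t½) = 0.001953 = 0.195%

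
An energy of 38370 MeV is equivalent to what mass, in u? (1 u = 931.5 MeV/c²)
m = E/c² = 41.19 u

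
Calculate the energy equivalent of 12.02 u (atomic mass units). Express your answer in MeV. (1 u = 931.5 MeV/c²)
E = mc² = 11200 MeV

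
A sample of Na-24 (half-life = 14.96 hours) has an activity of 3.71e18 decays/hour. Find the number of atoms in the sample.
N = A/λ = 8.007e19 atoms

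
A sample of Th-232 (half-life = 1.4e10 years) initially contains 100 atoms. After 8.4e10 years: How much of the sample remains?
N = N₀(1/2)^(t/t½) = 1.562 atoms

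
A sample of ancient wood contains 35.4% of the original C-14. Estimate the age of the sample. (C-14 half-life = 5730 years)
Age = t½ × log₂(1/ratio) = 8585 years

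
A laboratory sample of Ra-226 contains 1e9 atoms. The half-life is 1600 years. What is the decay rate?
A = λN = 4.332e5 decays/year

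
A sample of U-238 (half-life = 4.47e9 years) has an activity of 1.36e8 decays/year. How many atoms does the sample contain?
N = A/λ = 8.77e17 atoms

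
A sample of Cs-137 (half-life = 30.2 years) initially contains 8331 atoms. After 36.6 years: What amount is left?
N = N₀(1/2)^(t/t½) = 3596 atoms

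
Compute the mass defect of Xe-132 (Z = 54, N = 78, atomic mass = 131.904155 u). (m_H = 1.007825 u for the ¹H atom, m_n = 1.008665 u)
Δm = Z·m_H + N·m_n − M = 1.194 u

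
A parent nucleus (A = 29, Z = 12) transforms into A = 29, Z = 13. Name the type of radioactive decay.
ΔA = 0, ΔZ = +1 ⇒ beta-minus decay (β⁻)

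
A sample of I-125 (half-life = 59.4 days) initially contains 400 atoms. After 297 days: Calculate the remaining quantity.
N = N₀(1/2)^(t/t½) = 12.5 atoms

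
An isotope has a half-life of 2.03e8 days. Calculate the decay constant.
λ = ln(2)/t½ = 3.415e-9 day⁻¹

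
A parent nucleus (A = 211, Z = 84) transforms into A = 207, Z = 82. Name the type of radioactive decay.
ΔA = -4, ΔZ = -2 ⇒ alpha decay (α)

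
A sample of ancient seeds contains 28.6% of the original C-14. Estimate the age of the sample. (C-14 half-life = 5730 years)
Age = t½ × log₂(1/ratio) = 10350 years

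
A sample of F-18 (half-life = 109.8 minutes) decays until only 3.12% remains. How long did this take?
t = t½ × log₂(N₀/N) = 549.3 minutes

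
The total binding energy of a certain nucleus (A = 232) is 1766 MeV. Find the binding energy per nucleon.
B.E./A = 1766/232 = 7.612 MeV/nucleon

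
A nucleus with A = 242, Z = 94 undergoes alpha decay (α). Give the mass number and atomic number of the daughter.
Daughter: A = 238, Z = 92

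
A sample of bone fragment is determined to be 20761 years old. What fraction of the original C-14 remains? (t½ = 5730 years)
N/N₀ = (1/2)^(t/t½) = 0.08115 = 8.12%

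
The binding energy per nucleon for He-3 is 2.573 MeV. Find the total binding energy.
B.E. = 2.573 × 3 = 7.719 MeV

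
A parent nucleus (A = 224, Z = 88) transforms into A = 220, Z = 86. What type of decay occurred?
ΔA = -4, ΔZ = -2 ⇒ alpha decay (α)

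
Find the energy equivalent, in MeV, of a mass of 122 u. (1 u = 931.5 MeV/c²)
E = mc² = 1.136e5 MeV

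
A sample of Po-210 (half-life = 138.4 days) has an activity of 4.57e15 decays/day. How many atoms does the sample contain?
N = A/λ = 9.125e17 atoms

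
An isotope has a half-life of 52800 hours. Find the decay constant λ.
λ = ln(2)/t½ = 1.313e-5 hour⁻¹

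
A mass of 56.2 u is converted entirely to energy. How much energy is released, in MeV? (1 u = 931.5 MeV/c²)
E = mc² = 52350 MeV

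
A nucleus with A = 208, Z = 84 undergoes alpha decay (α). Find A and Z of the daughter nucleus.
Daughter: A = 204, Z = 82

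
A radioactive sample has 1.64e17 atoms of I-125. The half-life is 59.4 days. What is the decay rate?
A = λN = 1.914e15 decays/day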